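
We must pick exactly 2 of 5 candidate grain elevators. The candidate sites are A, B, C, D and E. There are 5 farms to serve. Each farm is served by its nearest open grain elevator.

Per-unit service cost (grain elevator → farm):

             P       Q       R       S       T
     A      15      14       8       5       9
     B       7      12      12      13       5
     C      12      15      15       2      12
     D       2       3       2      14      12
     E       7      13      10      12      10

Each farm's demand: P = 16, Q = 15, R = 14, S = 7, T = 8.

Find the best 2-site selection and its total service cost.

Choose A and D; total service cost 212.

With exactly 2 open, each farm uses its cheapest among the chosen.
{A, D}: P→D 2·16=32, Q→D 3·15=45, R→D 2·14=28, S→A 5·7=35, T→A 9·8=72. Service cost 212.
{C, D}: service cost 215
{B, D}: service cost 236
Among all 10 size-2 choices, {A, D} is lowest.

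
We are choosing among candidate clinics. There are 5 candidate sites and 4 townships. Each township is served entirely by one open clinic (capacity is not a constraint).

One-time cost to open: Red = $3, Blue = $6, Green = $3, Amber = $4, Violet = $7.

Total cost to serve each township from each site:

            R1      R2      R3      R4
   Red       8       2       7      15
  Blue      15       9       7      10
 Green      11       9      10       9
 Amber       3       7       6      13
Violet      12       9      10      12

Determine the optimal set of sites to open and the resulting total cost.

For any fixed open set, each township goes to its cheapest open site; total = fixed + service.
{Red, Green, Amber}: R1→Amber 3, R2→Red 2, R3→Amber 6, R4→Green 9. Service 20; fixed 10; total 30.
{Red, Amber}: R1→Amber 3, R2→Red 2, R3→Amber 6, R4→Amber 13. Service 24; fixed 7; total 31.
{Red, Green}: R1→Red 8, R2→Red 2, R3→Red 7, R4→Green 9. Service 26; fixed 6; total 32.
{Red, Blue, Green, Amber, Violet}: R1→Amber 3, R2→Red 2, R3→Amber 6, R4→Green 9. Service 20; fixed 23; total 43.
No other subset beats 30.

Open Red, Green and Amber; minimum total cost 30.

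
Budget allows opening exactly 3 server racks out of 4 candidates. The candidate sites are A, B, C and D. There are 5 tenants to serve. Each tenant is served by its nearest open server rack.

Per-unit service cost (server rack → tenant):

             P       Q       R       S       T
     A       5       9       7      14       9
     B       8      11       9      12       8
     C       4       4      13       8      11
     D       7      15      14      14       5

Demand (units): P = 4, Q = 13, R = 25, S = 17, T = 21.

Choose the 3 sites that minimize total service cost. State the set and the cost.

Choose A, C and D; total service cost 484.

With exactly 3 open, each tenant uses its cheapest among the chosen.
{A, C, D}: P→C 4·4=16, Q→C 4·13=52, R→A 7·25=175, S→C 8·17=136, T→D 5·21=105. Service cost 484.
{B, C, D}: service cost 534
{A, B, C}: service cost 547
Among all 4 size-3 choices, {A, C, D} is lowest.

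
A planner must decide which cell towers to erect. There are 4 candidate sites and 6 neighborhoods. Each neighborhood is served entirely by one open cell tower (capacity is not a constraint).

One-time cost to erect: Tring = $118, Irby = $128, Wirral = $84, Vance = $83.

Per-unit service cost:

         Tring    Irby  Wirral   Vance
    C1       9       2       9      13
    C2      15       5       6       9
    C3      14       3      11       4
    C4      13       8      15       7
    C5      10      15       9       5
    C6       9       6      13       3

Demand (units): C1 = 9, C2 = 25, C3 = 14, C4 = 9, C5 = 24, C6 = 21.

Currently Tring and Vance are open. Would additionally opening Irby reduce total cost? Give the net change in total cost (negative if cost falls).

Current service cost with {Tring, Vance}: 608.
Adding Irby: each neighborhood re-picks its cheapest; new service cost 431, saving 177.
Extra fixed cost: 128. Net change = 128 − 177 = -49.
(Totals: 809 → 760.)

Yes — net change −49 (cost falls by 49).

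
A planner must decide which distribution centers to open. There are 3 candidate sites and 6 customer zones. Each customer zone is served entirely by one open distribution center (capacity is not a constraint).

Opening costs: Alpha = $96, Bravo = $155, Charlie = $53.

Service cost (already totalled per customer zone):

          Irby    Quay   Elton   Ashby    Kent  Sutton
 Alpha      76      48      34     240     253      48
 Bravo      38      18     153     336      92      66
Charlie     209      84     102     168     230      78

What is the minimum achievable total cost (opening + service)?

For any fixed open set, each customer zone goes to its cheapest open site; total = fixed + service.
{Bravo, Charlie}: Irby→Bravo 38, Quay→Bravo 18, Elton→Charlie 102, Ashby→Charlie 168, Kent→Bravo 92, Sutton→Bravo 66. Service 484; fixed 208; total 692.
{Alpha, Bravo, Charlie}: Irby→Bravo 38, Quay→Bravo 18, Elton→Alpha 34, Ashby→Charlie 168, Kent→Bravo 92, Sutton→Alpha 48. Service 398; fixed 304; total 702.
{Alpha, Bravo}: Irby→Bravo 38, Quay→Bravo 18, Elton→Alpha 34, Ashby→Alpha 240, Kent→Bravo 92, Sutton→Alpha 48. Service 470; fixed 251; total 721.
{Charlie}: service 871 + fixed 53 = 924
No other subset beats 692.

Minimum total cost: 692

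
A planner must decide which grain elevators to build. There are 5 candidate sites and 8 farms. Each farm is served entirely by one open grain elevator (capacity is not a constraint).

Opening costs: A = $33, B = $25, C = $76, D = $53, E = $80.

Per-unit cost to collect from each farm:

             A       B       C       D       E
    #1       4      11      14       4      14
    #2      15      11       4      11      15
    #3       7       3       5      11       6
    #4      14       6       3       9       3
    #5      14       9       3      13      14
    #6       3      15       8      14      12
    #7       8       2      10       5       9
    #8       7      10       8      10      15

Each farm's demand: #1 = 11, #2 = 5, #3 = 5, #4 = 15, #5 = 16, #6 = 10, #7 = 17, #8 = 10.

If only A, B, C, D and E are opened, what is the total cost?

Each farm is assigned to its cheapest site among the open ones.
{A, B, C, D, E}: #1→A 4·11=44, #2→C 4·5=20, #3→B 3·5=15, #4→C 3·15=45, #5→C 3·16=48, #6→A 3·10=30, #7→B 2·17=34, #8→A 7·10=70. Service 306; fixed 267; total 573.

Total cost: 573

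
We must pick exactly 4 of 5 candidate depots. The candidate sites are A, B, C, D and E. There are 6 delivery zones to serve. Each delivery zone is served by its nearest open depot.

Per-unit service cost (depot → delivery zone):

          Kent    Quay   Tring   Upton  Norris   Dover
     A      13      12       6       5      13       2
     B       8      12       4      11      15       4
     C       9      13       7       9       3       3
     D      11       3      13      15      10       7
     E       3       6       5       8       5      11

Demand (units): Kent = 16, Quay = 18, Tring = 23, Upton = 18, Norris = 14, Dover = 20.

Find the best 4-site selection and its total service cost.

Choose A, C, D and E; total service cost 389.

With exactly 4 open, each delivery zone uses its cheapest among the chosen.
{A, C, D, E}: Kent→E 3·16=48, Quay→D 3·18=54, Tring→E 5·23=115, Upton→A 5·18=90, Norris→C 3·14=42, Dover→A 2·20=40. Service cost 389.
{A, B, D, E}: service cost 394
{A, B, C, E}: service cost 420
Among all 5 size-4 choices, {A, C, D, E} is lowest.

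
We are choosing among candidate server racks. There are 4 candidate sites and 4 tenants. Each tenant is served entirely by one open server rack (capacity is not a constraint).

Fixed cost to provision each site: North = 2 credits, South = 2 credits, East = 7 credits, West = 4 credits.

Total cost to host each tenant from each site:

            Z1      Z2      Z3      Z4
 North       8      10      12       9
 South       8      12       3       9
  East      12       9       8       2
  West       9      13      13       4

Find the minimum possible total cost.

For any fixed open set, each tenant goes to its cheapest open site; total = fixed + service.
{South, East}: Z1→South 8, Z2→East 9, Z3→South 3, Z4→East 2. Service 22; fixed 9; total 31.
{North, South, East}: Z1→North 8, Z2→East 9, Z3→South 3, Z4→East 2. Service 22; fixed 11; total 33.
{North, South, West}: service 25 + fixed 8 = 33
{North, South, East, West}: Z1→North 8, Z2→East 9, Z3→South 3, Z4→East 2. Service 22; fixed 15; total 37.
No other subset beats 31.

Minimum total cost: 31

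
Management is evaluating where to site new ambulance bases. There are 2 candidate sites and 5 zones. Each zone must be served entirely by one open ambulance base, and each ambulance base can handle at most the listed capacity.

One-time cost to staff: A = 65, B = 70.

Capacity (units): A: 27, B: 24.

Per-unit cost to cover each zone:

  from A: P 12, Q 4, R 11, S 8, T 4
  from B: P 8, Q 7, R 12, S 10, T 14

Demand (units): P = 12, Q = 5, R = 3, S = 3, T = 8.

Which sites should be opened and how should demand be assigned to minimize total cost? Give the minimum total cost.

Open {A, B}: P→B 8·12=96, Q→A 4·5=20, R→A 11·3=33, S→A 8·3=24, T→A 4·8=32.
Loads: A carries 19/27, B carries 12/24. Service 205; fixed 135; total 340.
Next best feasible plan costs 343.

Minimum total cost: 340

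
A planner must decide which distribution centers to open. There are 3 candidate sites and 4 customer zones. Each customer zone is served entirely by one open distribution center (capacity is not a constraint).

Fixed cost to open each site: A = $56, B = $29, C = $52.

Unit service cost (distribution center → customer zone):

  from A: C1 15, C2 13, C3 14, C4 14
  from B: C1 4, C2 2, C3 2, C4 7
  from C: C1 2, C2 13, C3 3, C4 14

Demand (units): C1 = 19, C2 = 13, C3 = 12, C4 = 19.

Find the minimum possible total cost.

For any fixed open set, each customer zone goes to its cheapest open site; total = fixed + service.
{B}: C1→B 4·19=76, C2→B 2·13=26, C3→B 2·12=24, C4→B 7·19=133. Service 259; fixed 29; total 288.
{B, C}: service 221 + fixed 81 = 302
{A, B}: service 259 + fixed 85 = 344
{A, B, C}: C1→C 2·19=38, C2→B 2·13=26, C3→B 2·12=24, C4→B 7·19=133. Service 221; fixed 137; total 358.
No other subset beats 288.

Minimum total cost: 288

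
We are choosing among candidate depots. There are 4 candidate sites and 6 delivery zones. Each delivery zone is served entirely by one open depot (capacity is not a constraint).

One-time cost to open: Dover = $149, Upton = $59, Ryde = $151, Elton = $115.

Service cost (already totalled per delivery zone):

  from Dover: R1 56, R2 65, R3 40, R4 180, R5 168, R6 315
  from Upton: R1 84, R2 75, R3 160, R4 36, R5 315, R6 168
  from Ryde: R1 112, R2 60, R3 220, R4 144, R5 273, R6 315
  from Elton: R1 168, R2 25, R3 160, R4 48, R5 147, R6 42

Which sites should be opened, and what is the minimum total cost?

Open Dover and Elton; minimum total cost 622.

For any fixed open set, each delivery zone goes to its cheapest open site; total = fixed + service.
{Dover, Elton}: R1→Dover 56, R2→Elton 25, R3→Dover 40, R4→Elton 48, R5→Elton 147, R6→Elton 42. Service 358; fixed 264; total 622.
{Upton, Elton}: R1→Upton 84, R2→Elton 25, R3→Upton 160, R4→Upton 36, R5→Elton 147, R6→Elton 42. Service 494; fixed 174; total 668.
{Dover, Upton, Elton}: service 346 + fixed 323 = 669
{Dover, Upton, Ryde, Elton}: R1→Dover 56, R2→Elton 25, R3→Dover 40, R4→Upton 36, R5→Elton 147, R6→Elton 42. Service 346; fixed 474; total 820.
(All 15 nonempty subsets were checked; Dover and Elton is lowest.)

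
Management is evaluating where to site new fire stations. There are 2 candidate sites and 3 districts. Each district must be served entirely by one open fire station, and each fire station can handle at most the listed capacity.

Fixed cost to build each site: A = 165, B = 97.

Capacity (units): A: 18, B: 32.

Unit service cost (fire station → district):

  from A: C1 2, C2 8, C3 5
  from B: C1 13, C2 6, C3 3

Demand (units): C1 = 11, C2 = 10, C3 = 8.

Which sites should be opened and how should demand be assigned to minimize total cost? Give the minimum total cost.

Open {B}: C1→B 13·11=143, C2→B 6·10=60, C3→B 3·8=24.
Loads: B carries 29/32. Service 227; fixed 97; total 324.
Next best feasible plan costs 368.

Minimum total cost: 324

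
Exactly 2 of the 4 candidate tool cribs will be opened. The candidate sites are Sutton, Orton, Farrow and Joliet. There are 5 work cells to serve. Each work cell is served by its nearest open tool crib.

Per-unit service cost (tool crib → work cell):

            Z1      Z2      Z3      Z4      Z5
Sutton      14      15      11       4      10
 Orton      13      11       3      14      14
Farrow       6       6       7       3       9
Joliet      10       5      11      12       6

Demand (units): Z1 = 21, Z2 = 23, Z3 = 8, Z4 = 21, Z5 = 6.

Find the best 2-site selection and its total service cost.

Choose Farrow and Joliet; total service cost 396.

With exactly 2 open, each work cell uses its cheapest among the chosen.
{Farrow, Joliet}: Z1→Farrow 6·21=126, Z2→Joliet 5·23=115, Z3→Farrow 7·8=56, Z4→Farrow 3·21=63, Z5→Joliet 6·6=36. Service cost 396.
{Orton, Farrow}: service cost 405
{Sutton, Farrow}: service cost 437
Among all 6 size-2 choices, {Farrow, Joliet} is lowest.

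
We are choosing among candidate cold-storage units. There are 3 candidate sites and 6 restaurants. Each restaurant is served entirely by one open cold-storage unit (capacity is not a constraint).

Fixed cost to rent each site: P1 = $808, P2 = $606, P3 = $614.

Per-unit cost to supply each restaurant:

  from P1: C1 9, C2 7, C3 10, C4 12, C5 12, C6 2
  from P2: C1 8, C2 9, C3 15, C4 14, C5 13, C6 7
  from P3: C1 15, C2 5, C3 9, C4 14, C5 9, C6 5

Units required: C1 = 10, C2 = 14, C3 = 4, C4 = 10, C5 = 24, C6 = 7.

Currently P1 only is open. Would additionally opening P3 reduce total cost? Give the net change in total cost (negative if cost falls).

No — net change +510 (cost rises by 510).

Current service cost with {P1}: 650.
Adding P3: each restaurant re-picks its cheapest; new service cost 546, saving 104.
Extra fixed cost: 614. Net change = 614 − 104 = 510.
(Totals: 1458 → 1968.)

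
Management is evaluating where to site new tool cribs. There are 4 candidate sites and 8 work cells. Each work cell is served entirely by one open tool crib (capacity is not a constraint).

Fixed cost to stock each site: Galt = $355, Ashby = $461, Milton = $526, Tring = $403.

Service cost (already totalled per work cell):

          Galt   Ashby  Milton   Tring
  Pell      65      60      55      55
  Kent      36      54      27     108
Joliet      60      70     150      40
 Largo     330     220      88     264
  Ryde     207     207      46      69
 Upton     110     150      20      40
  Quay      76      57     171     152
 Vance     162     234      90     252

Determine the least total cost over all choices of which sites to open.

For any fixed open set, each work cell goes to its cheapest open site; total = fixed + service.
{Milton}: Pell→Milton 55, Kent→Milton 27, Joliet→Milton 150, Largo→Milton 88, Ryde→Milton 46, Upton→Milton 20, Quay→Milton 171, Vance→Milton 90. Service 647; fixed 526; total 1173.
{Galt, Milton}: Pell→Milton 55, Kent→Milton 27, Joliet→Galt 60, Largo→Milton 88, Ryde→Milton 46, Upton→Milton 20, Quay→Galt 76, Vance→Milton 90. Service 462; fixed 881; total 1343.
{Tring}: Pell→Tring 55, Kent→Tring 108, Joliet→Tring 40, Largo→Tring 264, Ryde→Tring 69, Upton→Tring 40, Quay→Tring 152, Vance→Tring 252. Service 980; fixed 403; total 1383.
{Galt, Ashby, Milton, Tring}: service 423 + fixed 1745 = 2168
No other subset beats 1173.

Minimum total cost: 1173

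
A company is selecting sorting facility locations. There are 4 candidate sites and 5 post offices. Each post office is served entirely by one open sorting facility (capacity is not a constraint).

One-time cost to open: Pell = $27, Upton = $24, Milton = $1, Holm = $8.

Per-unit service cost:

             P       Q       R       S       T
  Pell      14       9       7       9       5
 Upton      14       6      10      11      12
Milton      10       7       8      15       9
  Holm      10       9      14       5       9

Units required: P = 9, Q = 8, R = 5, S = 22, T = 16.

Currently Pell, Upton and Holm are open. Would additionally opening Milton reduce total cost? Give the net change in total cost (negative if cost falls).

Current service cost with {Pell, Upton, Holm}: 363.
Adding Milton: each post office re-picks its cheapest; new service cost 363, saving 0.
Extra fixed cost: 1. Net change = 1 − 0 = 1.
(Totals: 422 → 423.)

No — net change +1 (cost rises by 1).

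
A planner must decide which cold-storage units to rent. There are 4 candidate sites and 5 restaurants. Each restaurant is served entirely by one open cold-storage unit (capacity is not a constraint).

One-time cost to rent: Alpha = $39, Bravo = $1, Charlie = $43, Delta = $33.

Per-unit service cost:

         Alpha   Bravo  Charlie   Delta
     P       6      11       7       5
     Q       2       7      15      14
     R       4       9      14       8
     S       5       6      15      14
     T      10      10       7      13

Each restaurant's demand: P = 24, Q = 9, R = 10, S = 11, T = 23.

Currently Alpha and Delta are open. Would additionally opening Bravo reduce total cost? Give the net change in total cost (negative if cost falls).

No — net change +1 (cost rises by 1).

Current service cost with {Alpha, Delta}: 463.
Adding Bravo: each restaurant re-picks its cheapest; new service cost 463, saving 0.
Extra fixed cost: 1. Net change = 1 − 0 = 1.
(Totals: 535 → 536.)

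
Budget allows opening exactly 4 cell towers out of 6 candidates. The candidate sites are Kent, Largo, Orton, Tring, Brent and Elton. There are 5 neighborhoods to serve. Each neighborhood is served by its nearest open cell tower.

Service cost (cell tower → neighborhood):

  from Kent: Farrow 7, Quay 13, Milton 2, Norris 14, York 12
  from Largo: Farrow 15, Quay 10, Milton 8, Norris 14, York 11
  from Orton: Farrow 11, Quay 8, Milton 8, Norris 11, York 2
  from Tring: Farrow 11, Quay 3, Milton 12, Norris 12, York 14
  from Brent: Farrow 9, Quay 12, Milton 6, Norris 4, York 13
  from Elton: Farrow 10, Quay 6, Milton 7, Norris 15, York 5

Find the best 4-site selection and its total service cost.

Choose Kent, Orton, Tring and Brent; total service cost 18.

With exactly 4 open, each neighborhood uses its cheapest among the chosen.
{Kent, Orton, Tring, Brent}: Farrow→Kent 7, Quay→Tring 3, Milton→Kent 2, Norris→Brent 4, York→Orton 2. Service cost 18.
{Kent, Orton, Brent, Elton}: service cost 21
{Kent, Tring, Brent, Elton}: service cost 21
Among all 15 size-4 choices, {Kent, Orton, Tring, Brent} is lowest.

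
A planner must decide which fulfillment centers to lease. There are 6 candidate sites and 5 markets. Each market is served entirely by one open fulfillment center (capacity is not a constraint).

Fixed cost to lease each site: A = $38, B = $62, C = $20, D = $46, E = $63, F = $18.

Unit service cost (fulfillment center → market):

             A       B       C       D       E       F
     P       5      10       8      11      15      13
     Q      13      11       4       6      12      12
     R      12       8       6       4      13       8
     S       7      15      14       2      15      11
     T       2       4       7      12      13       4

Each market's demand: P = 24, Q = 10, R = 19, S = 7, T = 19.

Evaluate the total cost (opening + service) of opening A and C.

Each market is assigned to its cheapest site among the open ones.
{A, C}: P→A 5·24=120, Q→C 4·10=40, R→C 6·19=114, S→A 7·7=49, T→A 2·19=38. Service 361; fixed 58; total 419.

Total cost: 419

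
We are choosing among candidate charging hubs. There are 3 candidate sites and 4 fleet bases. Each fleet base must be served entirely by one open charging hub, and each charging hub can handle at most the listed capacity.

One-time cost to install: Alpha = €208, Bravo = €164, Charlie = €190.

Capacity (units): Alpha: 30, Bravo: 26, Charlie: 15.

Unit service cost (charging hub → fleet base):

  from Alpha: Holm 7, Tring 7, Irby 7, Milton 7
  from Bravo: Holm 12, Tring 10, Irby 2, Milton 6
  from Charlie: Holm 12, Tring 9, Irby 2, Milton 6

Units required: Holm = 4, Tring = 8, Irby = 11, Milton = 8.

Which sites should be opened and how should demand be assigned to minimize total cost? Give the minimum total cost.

Open {Alpha, Bravo}: Holm→Alpha 7·4=28, Tring→Alpha 7·8=56, Irby→Bravo 2·11=22, Milton→Bravo 6·8=48.
Loads: Alpha carries 12/30, Bravo carries 19/26. Service 154; fixed 372; total 526.
Next best feasible plan costs 534.

Minimum total cost: 526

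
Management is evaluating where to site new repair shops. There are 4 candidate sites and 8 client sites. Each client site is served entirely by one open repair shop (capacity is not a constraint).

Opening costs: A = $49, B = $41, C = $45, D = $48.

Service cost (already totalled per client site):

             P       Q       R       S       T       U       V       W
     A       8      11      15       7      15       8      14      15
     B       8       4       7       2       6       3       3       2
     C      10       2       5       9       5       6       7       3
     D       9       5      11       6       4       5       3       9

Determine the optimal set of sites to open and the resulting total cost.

For any fixed open set, each client site goes to its cheapest open site; total = fixed + service.
{B}: P→B 8, Q→B 4, R→B 7, S→B 2, T→B 6, U→B 3, V→B 3, W→B 2. Service 35; fixed 41; total 76.
{C}: P→C 10, Q→C 2, R→C 5, S→C 9, T→C 5, U→C 6, V→C 7, W→C 3. Service 47; fixed 45; total 92.
{D}: service 52 + fixed 48 = 100
{A, B, C, D}: P→A 8, Q→C 2, R→C 5, S→B 2, T→D 4, U→B 3, V→B 3, W→B 2. Service 29; fixed 183; total 212.
No other subset beats 76.

Open B only; minimum total cost 76.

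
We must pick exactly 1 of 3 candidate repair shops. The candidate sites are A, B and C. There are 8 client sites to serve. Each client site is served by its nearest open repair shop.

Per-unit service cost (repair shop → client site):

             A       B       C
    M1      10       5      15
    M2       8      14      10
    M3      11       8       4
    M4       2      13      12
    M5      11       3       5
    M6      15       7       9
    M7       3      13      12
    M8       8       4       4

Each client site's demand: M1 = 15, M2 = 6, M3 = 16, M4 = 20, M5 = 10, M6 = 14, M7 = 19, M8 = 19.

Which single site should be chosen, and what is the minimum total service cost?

With exactly 1 open, each client site uses its cheapest among the chosen.
{A}: M1→A 10·15=150, M2→A 8·6=48, M3→A 11·16=176, M4→A 2·20=40, M5→A 11·10=110, M6→A 15·14=210, M7→A 3·19=57, M8→A 8·19=152. Service cost 943.
{B}: service cost 998
{C}: service cost 1069
Among all 3 size-1 choices, {A} is lowest.

Choose A only; total service cost 943.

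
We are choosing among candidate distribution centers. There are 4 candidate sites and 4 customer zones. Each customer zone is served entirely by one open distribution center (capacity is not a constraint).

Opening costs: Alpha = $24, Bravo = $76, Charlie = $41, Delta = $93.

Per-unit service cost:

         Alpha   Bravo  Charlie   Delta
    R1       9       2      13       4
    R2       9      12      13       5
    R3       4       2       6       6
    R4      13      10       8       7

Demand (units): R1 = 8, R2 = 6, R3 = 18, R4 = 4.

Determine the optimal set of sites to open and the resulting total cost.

Open Bravo only; minimum total cost 240.

For any fixed open set, each customer zone goes to its cheapest open site; total = fixed + service.
{Bravo}: R1→Bravo 2·8=16, R2→Bravo 12·6=72, R3→Bravo 2·18=36, R4→Bravo 10·4=40. Service 164; fixed 76; total 240.
{Alpha, Bravo}: service 146 + fixed 100 = 246
{Bravo, Charlie}: service 156 + fixed 117 = 273
{Alpha, Bravo, Charlie, Delta}: service 110 + fixed 234 = 344
No other subset beats 240.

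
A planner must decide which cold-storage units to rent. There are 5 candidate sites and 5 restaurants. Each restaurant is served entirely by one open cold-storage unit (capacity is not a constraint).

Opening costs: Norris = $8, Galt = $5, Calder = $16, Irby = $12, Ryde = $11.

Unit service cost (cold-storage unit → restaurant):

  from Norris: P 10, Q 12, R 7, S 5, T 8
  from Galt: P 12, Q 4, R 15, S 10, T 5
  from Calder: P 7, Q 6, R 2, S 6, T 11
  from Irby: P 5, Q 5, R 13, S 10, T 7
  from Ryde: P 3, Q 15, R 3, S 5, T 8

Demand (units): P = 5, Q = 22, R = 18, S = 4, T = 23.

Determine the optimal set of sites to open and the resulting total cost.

Open Galt, Calder and Ryde; minimum total cost 306.

For any fixed open set, each restaurant goes to its cheapest open site; total = fixed + service.
{Galt, Calder, Ryde}: P→Ryde 3·5=15, Q→Galt 4·22=88, R→Calder 2·18=36, S→Ryde 5·4=20, T→Galt 5·23=115. Service 274; fixed 32; total 306.
{Galt, Ryde}: service 292 + fixed 16 = 308
{Norris, Galt, Calder, Ryde}: service 274 + fixed 40 = 314
{Norris, Galt, Calder, Irby, Ryde}: service 274 + fixed 52 = 326
No other subset beats 306.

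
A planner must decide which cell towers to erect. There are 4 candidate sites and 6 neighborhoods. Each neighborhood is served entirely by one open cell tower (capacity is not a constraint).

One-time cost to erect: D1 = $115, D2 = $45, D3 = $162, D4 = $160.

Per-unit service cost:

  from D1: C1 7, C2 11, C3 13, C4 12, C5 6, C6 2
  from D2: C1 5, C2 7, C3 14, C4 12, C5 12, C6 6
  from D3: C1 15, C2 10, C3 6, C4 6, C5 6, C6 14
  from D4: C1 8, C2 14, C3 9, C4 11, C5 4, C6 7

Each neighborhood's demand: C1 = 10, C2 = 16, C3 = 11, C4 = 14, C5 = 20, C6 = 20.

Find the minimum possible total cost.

For any fixed open set, each neighborhood goes to its cheapest open site; total = fixed + service.
{D2, D3}: C1→D2 5·10=50, C2→D2 7·16=112, C3→D3 6·11=66, C4→D3 6·14=84, C5→D3 6·20=120, C6→D2 6·20=120. Service 552; fixed 207; total 759.
{D1, D2}: service 633 + fixed 160 = 793
{D1, D2, D3}: service 472 + fixed 322 = 794
{D1, D2, D3, D4}: C1→D2 5·10=50, C2→D2 7·16=112, C3→D3 6·11=66, C4→D3 6·14=84, C5→D4 4·20=80, C6→D1 2·20=40. Service 432; fixed 482; total 914.
No other subset beats 759.

Minimum total cost: 759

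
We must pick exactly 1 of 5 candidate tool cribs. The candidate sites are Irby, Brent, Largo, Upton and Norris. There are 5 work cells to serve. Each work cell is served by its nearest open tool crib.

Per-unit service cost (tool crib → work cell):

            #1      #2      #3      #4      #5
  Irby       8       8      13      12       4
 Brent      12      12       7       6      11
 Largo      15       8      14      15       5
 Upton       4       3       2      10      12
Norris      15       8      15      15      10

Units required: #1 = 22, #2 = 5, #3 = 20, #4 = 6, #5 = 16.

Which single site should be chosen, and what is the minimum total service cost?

With exactly 1 open, each work cell uses its cheapest among the chosen.
{Upton}: #1→Upton 4·22=88, #2→Upton 3·5=15, #3→Upton 2·20=40, #4→Upton 10·6=60, #5→Upton 12·16=192. Service cost 395.
{Irby}: service cost 612
{Brent}: service cost 676
Among all 5 size-1 choices, {Upton} is lowest.

Choose Upton only; total service cost 395.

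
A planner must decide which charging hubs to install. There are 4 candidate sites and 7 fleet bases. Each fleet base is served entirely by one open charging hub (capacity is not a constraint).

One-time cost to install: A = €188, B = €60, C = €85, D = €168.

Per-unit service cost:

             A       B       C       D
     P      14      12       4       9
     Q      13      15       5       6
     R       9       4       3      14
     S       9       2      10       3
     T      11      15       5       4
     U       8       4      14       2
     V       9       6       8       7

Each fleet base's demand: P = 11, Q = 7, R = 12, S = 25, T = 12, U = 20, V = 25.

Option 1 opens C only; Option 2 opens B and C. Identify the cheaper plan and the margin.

Option 2 is cheaper by 390.

Option 1: {C}: P→C 4·11=44, Q→C 5·7=35, R→C 3·12=36, S→C 10·25=250, T→C 5·12=60, U→C 14·20=280, V→C 8·25=200. Service 905; fixed 85; total 990.
Option 2: {B, C}: P→C 4·11=44, Q→C 5·7=35, R→C 3·12=36, S→B 2·25=50, T→C 5·12=60, U→B 4·20=80, V→B 6·25=150. Service 455; fixed 145; total 600.
Difference: |990 − 600| = 390.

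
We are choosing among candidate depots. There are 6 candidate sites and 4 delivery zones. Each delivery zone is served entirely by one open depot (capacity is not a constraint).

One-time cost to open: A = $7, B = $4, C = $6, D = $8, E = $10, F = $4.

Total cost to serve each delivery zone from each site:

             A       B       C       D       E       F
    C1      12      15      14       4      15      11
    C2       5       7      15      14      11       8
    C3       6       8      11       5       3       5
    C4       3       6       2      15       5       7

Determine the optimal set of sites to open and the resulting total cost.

Open A and D; minimum total cost 32.

For any fixed open set, each delivery zone goes to its cheapest open site; total = fixed + service.
{A, D}: C1→D 4, C2→A 5, C3→D 5, C4→A 3. Service 17; fixed 15; total 32.
{A}: service 26 + fixed 7 = 33
{B, D}: C1→D 4, C2→B 7, C3→D 5, C4→B 6. Service 22; fixed 12; total 34.
{A, B, C, D, E, F}: C1→D 4, C2→A 5, C3→E 3, C4→C 2. Service 14; fixed 39; total 53.
No other subset beats 32.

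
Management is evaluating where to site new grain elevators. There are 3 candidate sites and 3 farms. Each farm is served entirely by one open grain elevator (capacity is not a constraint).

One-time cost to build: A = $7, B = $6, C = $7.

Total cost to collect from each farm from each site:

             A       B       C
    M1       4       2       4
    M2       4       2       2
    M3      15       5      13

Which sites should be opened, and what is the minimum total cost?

For any fixed open set, each farm goes to its cheapest open site; total = fixed + service.
{B}: M1→B 2, M2→B 2, M3→B 5. Service 9; fixed 6; total 15.
{A, B}: service 9 + fixed 13 = 22
{B, C}: service 9 + fixed 13 = 22
{A, B, C}: M1→B 2, M2→B 2, M3→B 5. Service 9; fixed 20; total 29.
No other subset beats 15.

Open B only; minimum total cost 15.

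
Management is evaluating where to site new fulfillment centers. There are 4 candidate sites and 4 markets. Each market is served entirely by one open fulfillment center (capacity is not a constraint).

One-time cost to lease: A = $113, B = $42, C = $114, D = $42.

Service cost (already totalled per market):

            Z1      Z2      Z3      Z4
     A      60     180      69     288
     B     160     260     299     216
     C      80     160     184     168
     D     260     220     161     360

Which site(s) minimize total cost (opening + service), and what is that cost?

For any fixed open set, each market goes to its cheapest open site; total = fixed + service.
{A, B}: Z1→A 60, Z2→A 180, Z3→A 69, Z4→B 216. Service 525; fixed 155; total 680.
{A, C}: service 457 + fixed 227 = 684
{C}: Z1→C 80, Z2→C 160, Z3→C 184, Z4→C 168. Service 592; fixed 114; total 706.
{A, B, C, D}: service 457 + fixed 311 = 768
No other subset beats 680.

Open A and B; minimum total cost 680.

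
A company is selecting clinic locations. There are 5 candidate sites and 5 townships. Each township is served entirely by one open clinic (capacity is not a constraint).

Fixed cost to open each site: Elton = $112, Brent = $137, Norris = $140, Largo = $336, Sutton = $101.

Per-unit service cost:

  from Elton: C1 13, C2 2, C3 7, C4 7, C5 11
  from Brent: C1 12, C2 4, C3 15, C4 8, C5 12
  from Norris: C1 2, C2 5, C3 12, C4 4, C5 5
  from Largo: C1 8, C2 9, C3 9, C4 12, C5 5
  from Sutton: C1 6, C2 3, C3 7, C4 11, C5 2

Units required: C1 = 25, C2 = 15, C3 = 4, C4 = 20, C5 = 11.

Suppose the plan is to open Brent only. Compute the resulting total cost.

Each township is assigned to its cheapest site among the open ones.
{Brent}: C1→Brent 12·25=300, C2→Brent 4·15=60, C3→Brent 15·4=60, C4→Brent 8·20=160, C5→Brent 12·11=132. Service 712; fixed 137; total 849.

Total cost: 849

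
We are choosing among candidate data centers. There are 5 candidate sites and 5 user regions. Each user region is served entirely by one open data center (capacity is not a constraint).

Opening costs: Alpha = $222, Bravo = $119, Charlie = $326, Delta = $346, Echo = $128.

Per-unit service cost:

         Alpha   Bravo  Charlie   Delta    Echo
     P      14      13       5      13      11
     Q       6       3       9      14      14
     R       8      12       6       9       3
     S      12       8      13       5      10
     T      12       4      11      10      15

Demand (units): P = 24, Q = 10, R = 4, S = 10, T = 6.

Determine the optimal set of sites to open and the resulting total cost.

For any fixed open set, each user region goes to its cheapest open site; total = fixed + service.
{Bravo}: P→Bravo 13·24=312, Q→Bravo 3·10=30, R→Bravo 12·4=48, S→Bravo 8·10=80, T→Bravo 4·6=24. Service 494; fixed 119; total 613.
{Bravo, Echo}: service 410 + fixed 247 = 657
{Bravo, Charlie}: P→Charlie 5·24=120, Q→Bravo 3·10=30, R→Charlie 6·4=24, S→Bravo 8·10=80, T→Bravo 4·6=24. Service 278; fixed 445; total 723.
{Alpha, Bravo, Charlie, Delta, Echo}: service 236 + fixed 1141 = 1377
No other subset beats 613.

Open Bravo only; minimum total cost 613.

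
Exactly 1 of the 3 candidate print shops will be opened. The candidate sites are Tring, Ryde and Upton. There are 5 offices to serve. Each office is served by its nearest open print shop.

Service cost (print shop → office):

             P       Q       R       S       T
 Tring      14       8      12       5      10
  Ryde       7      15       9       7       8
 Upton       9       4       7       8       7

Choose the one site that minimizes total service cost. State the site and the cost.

With exactly 1 open, each office uses its cheapest among the chosen.
{Upton}: P→Upton 9, Q→Upton 4, R→Upton 7, S→Upton 8, T→Upton 7. Service cost 35.
{Ryde}: service cost 46
{Tring}: service cost 49
Among all 3 size-1 choices, {Upton} is lowest.

Choose Upton only; total service cost 35.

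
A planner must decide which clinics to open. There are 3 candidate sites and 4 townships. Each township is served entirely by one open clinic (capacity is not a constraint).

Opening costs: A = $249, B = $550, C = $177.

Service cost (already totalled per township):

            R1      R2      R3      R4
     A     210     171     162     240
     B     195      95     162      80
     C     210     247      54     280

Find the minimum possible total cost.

Minimum total cost: 968

For any fixed open set, each township goes to its cheapest open site; total = fixed + service.
{C}: R1→C 210, R2→C 247, R3→C 54, R4→C 280. Service 791; fixed 177; total 968.
{A}: service 783 + fixed 249 = 1032
{B}: service 532 + fixed 550 = 1082
{A, B, C}: service 424 + fixed 976 = 1400
No other subset beats 968.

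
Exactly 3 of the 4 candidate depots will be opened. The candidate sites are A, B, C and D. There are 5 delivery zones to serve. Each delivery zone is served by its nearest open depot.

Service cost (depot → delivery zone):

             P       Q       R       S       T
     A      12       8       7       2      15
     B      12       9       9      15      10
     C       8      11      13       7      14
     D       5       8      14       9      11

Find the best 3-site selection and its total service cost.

With exactly 3 open, each delivery zone uses its cheapest among the chosen.
{A, B, D}: P→D 5, Q→A 8, R→A 7, S→A 2, T→B 10. Service cost 32.
{A, C, D}: service cost 33
{A, B, C}: service cost 35
Among all 4 size-3 choices, {A, B, D} is lowest.

Choose A, B and D; total service cost 32.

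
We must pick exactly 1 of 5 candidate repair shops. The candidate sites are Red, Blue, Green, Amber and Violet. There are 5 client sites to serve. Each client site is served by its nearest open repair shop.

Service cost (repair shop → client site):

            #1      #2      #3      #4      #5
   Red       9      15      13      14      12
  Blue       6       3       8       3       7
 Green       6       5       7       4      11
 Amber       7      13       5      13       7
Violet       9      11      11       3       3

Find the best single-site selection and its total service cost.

Choose Blue only; total service cost 27.

With exactly 1 open, each client site uses its cheapest among the chosen.
{Blue}: #1→Blue 6, #2→Blue 3, #3→Blue 8, #4→Blue 3, #5→Blue 7. Service cost 27.
{Green}: service cost 33
{Violet}: service cost 37
Among all 5 size-1 choices, {Blue} is lowest.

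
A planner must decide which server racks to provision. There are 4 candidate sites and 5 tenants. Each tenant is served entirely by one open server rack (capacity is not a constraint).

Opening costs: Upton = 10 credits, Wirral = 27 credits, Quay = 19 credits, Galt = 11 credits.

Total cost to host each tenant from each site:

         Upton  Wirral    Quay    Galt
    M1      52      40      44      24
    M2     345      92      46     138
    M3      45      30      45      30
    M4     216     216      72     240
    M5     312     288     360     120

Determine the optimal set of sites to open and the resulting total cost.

For any fixed open set, each tenant goes to its cheapest open site; total = fixed + service.
{Quay, Galt}: M1→Galt 24, M2→Quay 46, M3→Galt 30, M4→Quay 72, M5→Galt 120. Service 292; fixed 30; total 322.
{Upton, Quay, Galt}: M1→Galt 24, M2→Quay 46, M3→Galt 30, M4→Quay 72, M5→Galt 120. Service 292; fixed 40; total 332.
{Wirral, Quay, Galt}: service 292 + fixed 57 = 349
{Upton, Wirral, Quay, Galt}: M1→Galt 24, M2→Quay 46, M3→Wirral 30, M4→Quay 72, M5→Galt 120. Service 292; fixed 67; total 359.
(All 15 nonempty subsets were checked; Quay and Galt is lowest.)

Open Quay and Galt; minimum total cost 322.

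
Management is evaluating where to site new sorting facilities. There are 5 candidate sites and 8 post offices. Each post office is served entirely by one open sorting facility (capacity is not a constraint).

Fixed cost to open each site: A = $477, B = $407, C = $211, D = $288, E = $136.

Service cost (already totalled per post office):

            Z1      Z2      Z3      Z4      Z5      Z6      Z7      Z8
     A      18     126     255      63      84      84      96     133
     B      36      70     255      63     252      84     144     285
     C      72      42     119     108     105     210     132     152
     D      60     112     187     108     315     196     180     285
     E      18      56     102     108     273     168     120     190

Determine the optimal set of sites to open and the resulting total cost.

Open C only; minimum total cost 1151.

For any fixed open set, each post office goes to its cheapest open site; total = fixed + service.
{C}: Z1→C 72, Z2→C 42, Z3→C 119, Z4→C 108, Z5→C 105, Z6→C 210, Z7→C 132, Z8→C 152. Service 940; fixed 211; total 1151.
{C, E}: service 815 + fixed 347 = 1162
{E}: service 1035 + fixed 136 = 1171
{A, B, C, D, E}: Z1→A 18, Z2→C 42, Z3→E 102, Z4→A 63, Z5→A 84, Z6→A 84, Z7→A 96, Z8→A 133. Service 622; fixed 1519; total 2141.
No other subset beats 1151.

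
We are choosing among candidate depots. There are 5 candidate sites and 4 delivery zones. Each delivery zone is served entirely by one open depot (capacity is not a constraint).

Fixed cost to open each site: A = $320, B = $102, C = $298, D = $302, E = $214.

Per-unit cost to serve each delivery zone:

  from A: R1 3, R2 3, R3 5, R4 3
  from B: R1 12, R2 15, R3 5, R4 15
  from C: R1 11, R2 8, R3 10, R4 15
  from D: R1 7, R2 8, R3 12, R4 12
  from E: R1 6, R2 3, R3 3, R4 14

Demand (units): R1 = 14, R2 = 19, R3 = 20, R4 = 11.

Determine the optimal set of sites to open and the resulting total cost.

For any fixed open set, each delivery zone goes to its cheapest open site; total = fixed + service.
{A}: R1→A 3·14=42, R2→A 3·19=57, R3→A 5·20=100, R4→A 3·11=33. Service 232; fixed 320; total 552.
{E}: service 355 + fixed 214 = 569
{A, B}: R1→A 3·14=42, R2→A 3·19=57, R3→A 5·20=100, R4→A 3·11=33. Service 232; fixed 422; total 654.
{A, B, C, D, E}: R1→A 3·14=42, R2→A 3·19=57, R3→E 3·20=60, R4→A 3·11=33. Service 192; fixed 1236; total 1428.
No other subset beats 552.

Open A only; minimum total cost 552.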